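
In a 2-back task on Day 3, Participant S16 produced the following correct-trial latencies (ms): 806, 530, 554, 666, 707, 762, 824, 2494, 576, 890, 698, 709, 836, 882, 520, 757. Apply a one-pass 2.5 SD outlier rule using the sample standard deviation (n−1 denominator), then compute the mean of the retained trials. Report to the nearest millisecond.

714 ms

n = 16, ΣRT = 13211, M = 825.688
Σ(x−M)² = 3186385.44; s = √(3186385.44/15) = 460.897
Cutoffs: 825.688 ± 2.5·460.897 → [-326.6, 1977.9]
Outside: 2494 → excluded.
Retained (n=15): Σ = 10717, mean = 10717/15 = 714.467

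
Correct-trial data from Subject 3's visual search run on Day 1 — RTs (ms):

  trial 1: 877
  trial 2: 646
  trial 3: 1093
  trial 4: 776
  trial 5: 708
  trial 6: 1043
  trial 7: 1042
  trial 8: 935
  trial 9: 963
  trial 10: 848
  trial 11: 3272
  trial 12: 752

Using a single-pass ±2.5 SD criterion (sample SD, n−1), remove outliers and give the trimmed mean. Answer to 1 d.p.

880.3 ms

n = 12, ΣRT = 12955, M = 1079.583
Σ(x−M)² = 5464330.92; s = √(5464330.92/11) = 704.810
Cutoffs: 1079.583 ± 2.5·704.810 → [-682.4, 2841.6]
Outside: 3272 → excluded.
Retained (n=11): Σ = 9683, mean = 9683/11 = 880.273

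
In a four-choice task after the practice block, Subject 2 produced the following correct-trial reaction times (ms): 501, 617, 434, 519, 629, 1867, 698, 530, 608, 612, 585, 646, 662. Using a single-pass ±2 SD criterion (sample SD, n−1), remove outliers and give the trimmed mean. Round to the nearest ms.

n = 13, ΣRT = 8908, M = 685.231
Σ(x−M)² = 1576798.31; s = √(1576798.31/12) = 362.491
Cutoffs: 685.231 ± 2·362.491 → [-39.8, 1410.2]
Outside: 1867 → excluded.
Retained (n=12): Σ = 7041, mean = 7041/12 = 586.750

587 ms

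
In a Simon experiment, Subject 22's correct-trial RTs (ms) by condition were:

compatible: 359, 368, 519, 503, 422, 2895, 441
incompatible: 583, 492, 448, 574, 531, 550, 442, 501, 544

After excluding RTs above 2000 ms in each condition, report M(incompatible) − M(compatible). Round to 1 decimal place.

83.0 ms

compatible: exclude 2895
M(compatible) = 2612/6 = 435.333
M(incompatible) = 4665/9 = 518.333
Difference = 518.333 − 435.333 = 83.000 ms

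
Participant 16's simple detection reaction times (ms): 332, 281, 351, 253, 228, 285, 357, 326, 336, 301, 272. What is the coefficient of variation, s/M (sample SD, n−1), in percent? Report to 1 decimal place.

13.9%

n = 11, Σ = 3322, M = 302.0000
Σ(x−M)² = 17566.000; s = √(17566.000/10) = 41.9118
CV = 41.9118 / 302.0000 = 0.13878 = 13.878%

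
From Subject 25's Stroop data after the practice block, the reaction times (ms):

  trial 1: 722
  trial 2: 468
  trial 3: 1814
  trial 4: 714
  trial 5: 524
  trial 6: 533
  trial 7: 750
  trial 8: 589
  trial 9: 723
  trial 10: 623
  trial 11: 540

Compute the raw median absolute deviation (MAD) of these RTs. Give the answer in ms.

99 ms

Sorted: 468, 524, 533, 540, 589, 623, 714, 722, 723, 750, 1814 → median = 623
|x − 623|: 99, 155, 1191, 91, 99, 90, 127, 34, 100, 0, 83
Sorted deviations: 0, 34, 83, 90, 91, 99, 99, 100, 127, 155, 1191 → MAD = 99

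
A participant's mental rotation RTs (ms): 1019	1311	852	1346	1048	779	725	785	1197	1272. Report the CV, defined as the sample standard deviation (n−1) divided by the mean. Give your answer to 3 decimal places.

n = 10, Σ = 10334, M = 1033.4000
Σ(x−M)² = 513334.400; s = √(513334.400/9) = 238.8245
CV = 238.8245 / 1033.4000 = 0.23111

0.231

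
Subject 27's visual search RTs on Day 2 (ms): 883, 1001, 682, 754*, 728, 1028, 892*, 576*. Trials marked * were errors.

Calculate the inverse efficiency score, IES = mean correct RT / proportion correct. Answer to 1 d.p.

Correct trials (n=5): 883, 1001, 682, 728, 1028
Mean correct RT = 4322/5 = 864.4000 ms
Proportion correct = 5/8
IES = 864.4000 / (5/8) = 1383.040 ms

1383.0 ms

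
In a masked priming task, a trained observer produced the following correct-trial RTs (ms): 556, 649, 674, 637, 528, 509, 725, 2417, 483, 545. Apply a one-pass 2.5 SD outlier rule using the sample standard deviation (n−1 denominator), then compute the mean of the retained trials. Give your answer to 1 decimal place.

n = 10, ΣRT = 7723, M = 772.300
Σ(x−M)² = 3061602.10; s = √(3061602.10/9) = 583.248
Cutoffs: 772.300 ± 2.5·583.248 → [-685.8, 2230.4]
Outside: 2417 → excluded.
Retained (n=9): Σ = 5306, mean = 5306/9 = 589.556

589.6 ms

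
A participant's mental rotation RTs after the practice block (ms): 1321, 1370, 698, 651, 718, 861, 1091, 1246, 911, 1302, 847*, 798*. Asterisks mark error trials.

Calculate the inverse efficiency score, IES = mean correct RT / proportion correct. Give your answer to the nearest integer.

Correct trials (n=10): 1321, 1370, 698, 651, 718, 861, 1091, 1246, 911, 1302
Mean correct RT = 10169/10 = 1016.9000 ms
Proportion correct = 10/12
IES = 1016.9000 / (10/12) = 1220.280 ms

1220 ms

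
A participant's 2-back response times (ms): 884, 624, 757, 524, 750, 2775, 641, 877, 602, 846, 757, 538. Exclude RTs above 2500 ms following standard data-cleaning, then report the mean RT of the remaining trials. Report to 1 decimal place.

Excluded: 2775
Retained (n=11): Σ = 7800
Mean = 7800/11 = 709.0909

709.1 ms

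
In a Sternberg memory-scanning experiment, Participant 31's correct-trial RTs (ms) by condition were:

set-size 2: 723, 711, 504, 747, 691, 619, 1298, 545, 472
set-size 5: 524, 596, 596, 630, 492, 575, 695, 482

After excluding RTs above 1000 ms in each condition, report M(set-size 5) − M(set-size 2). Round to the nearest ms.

set-size 2: exclude 1298
M(set-size 2) = 5012/8 = 626.500
M(set-size 5) = 4590/8 = 573.750
Difference = 573.750 − 626.500 = -52.750 ms

-53 ms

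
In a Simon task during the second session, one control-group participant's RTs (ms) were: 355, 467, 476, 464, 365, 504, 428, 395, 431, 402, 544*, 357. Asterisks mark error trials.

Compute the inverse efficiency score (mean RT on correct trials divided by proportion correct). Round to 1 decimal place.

Correct trials (n=11): 355, 467, 476, 464, 365, 504, 428, 395, 431, 402, 357
Mean correct RT = 4644/11 = 422.1818 ms
Proportion correct = 11/12
IES = 422.1818 / (11/12) = 460.562 ms

460.6 ms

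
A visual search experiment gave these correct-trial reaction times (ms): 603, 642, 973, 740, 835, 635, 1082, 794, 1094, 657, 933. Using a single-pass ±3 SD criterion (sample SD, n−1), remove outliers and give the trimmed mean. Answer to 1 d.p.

n = 11, ΣRT = 8988, M = 817.091
Σ(x−M)² = 326672.91; s = √(326672.91/10) = 180.741
Cutoffs: 817.091 ± 3·180.741 → [274.9, 1359.3]
No RTs fall outside the cutoffs; all 11 retained. Mean = 8988/11 = 817.091

817.1 ms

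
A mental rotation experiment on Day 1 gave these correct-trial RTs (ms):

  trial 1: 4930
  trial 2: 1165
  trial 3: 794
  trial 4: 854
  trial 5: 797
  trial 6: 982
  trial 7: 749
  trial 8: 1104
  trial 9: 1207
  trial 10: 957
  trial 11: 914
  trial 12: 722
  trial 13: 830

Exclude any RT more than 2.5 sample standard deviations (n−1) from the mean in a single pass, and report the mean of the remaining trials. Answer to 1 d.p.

922.9 ms

n = 13, ΣRT = 16005, M = 1231.154
Σ(x−M)² = 15114887.69; s = √(15114887.69/12) = 1122.307
Cutoffs: 1231.154 ± 2.5·1122.307 → [-1574.6, 4036.9]
Outside: 4930 → excluded.
Retained (n=12): Σ = 11075, mean = 11075/12 = 922.917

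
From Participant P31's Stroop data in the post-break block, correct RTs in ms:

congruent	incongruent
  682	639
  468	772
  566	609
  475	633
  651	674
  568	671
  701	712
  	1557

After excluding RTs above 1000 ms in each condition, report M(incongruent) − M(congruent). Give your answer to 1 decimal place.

85.6 ms

incongruent: exclude 1557
M(congruent) = 4111/7 = 587.286
M(incongruent) = 4710/7 = 672.857
Difference = 672.857 − 587.286 = 85.571 ms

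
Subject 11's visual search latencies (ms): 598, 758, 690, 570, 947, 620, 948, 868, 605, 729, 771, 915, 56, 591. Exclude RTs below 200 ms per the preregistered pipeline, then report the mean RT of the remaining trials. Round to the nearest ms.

Excluded: 56
Retained (n=13): Σ = 9610
Mean = 9610/13 = 739.2308

739 ms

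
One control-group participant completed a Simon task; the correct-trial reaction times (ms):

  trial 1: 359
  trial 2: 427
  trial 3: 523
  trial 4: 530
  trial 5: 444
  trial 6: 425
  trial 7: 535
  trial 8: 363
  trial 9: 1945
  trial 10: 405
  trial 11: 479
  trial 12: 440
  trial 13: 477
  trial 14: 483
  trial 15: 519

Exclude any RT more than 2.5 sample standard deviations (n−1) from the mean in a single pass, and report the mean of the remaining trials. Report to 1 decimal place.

457.8 ms

n = 15, ΣRT = 8354, M = 556.933
Σ(x−M)² = 2109042.93; s = √(2109042.93/14) = 388.131
Cutoffs: 556.933 ± 2.5·388.131 → [-413.4, 1527.3]
Outside: 1945 → excluded.
Retained (n=14): Σ = 6409, mean = 6409/14 = 457.786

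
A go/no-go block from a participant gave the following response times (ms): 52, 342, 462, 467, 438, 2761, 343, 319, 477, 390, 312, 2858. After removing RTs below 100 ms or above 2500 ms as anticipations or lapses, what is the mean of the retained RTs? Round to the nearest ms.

Excluded: 52, 2761, 2858
Retained (n=9): Σ = 3550
Mean = 3550/9 = 394.4444

394 ms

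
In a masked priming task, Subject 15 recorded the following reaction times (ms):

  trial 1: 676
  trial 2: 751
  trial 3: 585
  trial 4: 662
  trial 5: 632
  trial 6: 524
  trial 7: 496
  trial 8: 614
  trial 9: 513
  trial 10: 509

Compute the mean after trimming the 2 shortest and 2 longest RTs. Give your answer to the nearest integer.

588 ms

Sorted: 496, 509, 513, 524, 585, 614, 632, 662, 676, 751
Drop lowest 2 (496, 509) and highest 2 (676, 751)
Remaining (n=6): Σ = 3530, mean = 3530/6 = 588.333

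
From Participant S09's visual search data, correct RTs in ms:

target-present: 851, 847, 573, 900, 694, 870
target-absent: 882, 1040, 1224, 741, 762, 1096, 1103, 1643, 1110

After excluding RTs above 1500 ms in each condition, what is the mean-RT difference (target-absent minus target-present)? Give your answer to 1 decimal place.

205.6 ms

target-absent: exclude 1643
M(target-present) = 4735/6 = 789.167
M(target-absent) = 7958/8 = 994.750
Difference = 994.750 − 789.167 = 205.583 ms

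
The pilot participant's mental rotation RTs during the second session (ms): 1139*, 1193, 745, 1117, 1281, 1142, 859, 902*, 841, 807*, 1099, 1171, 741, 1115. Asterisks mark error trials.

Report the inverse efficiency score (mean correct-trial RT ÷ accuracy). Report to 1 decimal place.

1307.9 ms

Correct trials (n=11): 1193, 745, 1117, 1281, 1142, 859, 841, 1099, 1171, 741, 1115
Mean correct RT = 11304/11 = 1027.6364 ms
Proportion correct = 11/14
IES = 1027.6364 / (11/14) = 1307.901 ms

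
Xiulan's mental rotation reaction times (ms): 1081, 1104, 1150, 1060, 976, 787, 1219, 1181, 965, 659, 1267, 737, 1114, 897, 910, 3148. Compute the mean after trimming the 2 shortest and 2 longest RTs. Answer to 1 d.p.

1037.0 ms

Sorted: 659, 737, 787, 897, 910, 965, 976, 1060, 1081, 1104, 1114, 1150, 1181, 1219, 1267, 3148
Drop lowest 2 (659, 737) and highest 2 (1267, 3148)
Remaining (n=12): Σ = 12444, mean = 12444/12 = 1037.000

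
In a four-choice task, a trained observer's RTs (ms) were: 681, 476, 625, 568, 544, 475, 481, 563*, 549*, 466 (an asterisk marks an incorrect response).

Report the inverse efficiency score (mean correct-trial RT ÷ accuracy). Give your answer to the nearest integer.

Correct trials (n=8): 681, 476, 625, 568, 544, 475, 481, 466
Mean correct RT = 4316/8 = 539.5000 ms
Proportion correct = 8/10
IES = 539.5000 / (8/10) = 674.375 ms

674 ms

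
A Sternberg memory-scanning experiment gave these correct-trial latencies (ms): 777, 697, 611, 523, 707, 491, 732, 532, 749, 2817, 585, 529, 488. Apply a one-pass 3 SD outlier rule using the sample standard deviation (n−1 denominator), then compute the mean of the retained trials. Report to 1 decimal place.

n = 13, ΣRT = 10238, M = 787.538
Σ(x−M)² = 4590047.23; s = √(4590047.23/12) = 618.469
Cutoffs: 787.538 ± 3·618.469 → [-1067.9, 2642.9]
Outside: 2817 → excluded.
Retained (n=12): Σ = 7421, mean = 7421/12 = 618.417

618.4 ms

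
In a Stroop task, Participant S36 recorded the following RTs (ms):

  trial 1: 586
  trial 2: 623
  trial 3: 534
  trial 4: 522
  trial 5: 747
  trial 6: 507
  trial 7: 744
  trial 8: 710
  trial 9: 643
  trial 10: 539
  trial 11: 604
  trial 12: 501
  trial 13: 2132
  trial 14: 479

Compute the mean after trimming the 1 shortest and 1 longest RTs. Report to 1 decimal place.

Sorted: 479, 501, 507, 522, 534, 539, 586, 604, 623, 643, 710, 744, 747, 2132
Drop lowest 1 (479) and highest 1 (2132)
Remaining (n=12): Σ = 7260, mean = 7260/12 = 605.000

605.0 ms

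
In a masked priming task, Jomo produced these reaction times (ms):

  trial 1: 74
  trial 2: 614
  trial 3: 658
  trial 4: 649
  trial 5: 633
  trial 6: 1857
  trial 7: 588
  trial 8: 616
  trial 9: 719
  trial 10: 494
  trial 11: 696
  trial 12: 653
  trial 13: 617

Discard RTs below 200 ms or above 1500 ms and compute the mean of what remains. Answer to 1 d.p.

Excluded: 74, 1857
Retained (n=11): Σ = 6937
Mean = 6937/11 = 630.6364

630.6 ms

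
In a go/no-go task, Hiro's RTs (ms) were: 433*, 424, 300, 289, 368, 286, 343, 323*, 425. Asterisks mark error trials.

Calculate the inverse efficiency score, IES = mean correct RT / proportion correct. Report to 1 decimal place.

447.2 ms

Correct trials (n=7): 424, 300, 289, 368, 286, 343, 425
Mean correct RT = 2435/7 = 347.8571 ms
Proportion correct = 7/9
IES = 347.8571 / (7/9) = 447.245 ms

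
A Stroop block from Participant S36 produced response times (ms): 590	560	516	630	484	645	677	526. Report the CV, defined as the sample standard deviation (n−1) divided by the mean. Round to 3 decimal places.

0.118

n = 8, Σ = 4628, M = 578.5000
Σ(x−M)² = 32844.000; s = √(32844.000/7) = 68.4982
CV = 68.4982 / 578.5000 = 0.11841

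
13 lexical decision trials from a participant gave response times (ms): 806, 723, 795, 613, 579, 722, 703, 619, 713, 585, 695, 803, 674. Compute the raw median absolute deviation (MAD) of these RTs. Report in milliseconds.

84 ms

Sorted: 579, 585, 613, 619, 674, 695, 703, 713, 722, 723, 795, 803, 806 → median = 703
|x − 703|: 103, 20, 92, 90, 124, 19, 0, 84, 10, 118, 8, 100, 29
Sorted deviations: 0, 8, 10, 19, 20, 29, 84, 90, 92, 100, 103, 118, 124 → MAD = 84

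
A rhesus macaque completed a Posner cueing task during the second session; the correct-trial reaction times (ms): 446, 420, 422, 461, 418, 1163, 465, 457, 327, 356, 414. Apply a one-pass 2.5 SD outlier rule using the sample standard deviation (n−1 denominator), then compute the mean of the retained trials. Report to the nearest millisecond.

419 ms

n = 11, ΣRT = 5349, M = 486.273
Σ(x−M)² = 522276.18; s = √(522276.18/10) = 228.534
Cutoffs: 486.273 ± 2.5·228.534 → [-85.1, 1057.6]
Outside: 1163 → excluded.
Retained (n=10): Σ = 4186, mean = 4186/10 = 418.600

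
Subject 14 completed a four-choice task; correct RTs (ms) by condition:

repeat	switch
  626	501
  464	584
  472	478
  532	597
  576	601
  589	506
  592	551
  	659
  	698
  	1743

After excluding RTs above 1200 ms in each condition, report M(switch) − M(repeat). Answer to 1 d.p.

switch: exclude 1743
M(repeat) = 3851/7 = 550.143
M(switch) = 5175/9 = 575.000
Difference = 575.000 − 550.143 = 24.857 ms

24.9 ms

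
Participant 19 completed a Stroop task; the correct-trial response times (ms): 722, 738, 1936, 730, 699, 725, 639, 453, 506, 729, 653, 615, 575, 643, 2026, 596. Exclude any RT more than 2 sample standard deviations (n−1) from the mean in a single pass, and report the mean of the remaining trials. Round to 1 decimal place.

644.5 ms

n = 16, ΣRT = 12985, M = 811.562
Σ(x−M)² = 3232617.94; s = √(3232617.94/15) = 464.228
Cutoffs: 811.562 ± 2·464.228 → [-116.9, 1740.0]
Outside: 1936, 2026 → excluded.
Retained (n=14): Σ = 9023, mean = 9023/14 = 644.500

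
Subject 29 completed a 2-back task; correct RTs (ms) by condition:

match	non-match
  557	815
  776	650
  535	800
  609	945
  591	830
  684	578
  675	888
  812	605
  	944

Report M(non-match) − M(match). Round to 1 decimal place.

129.0 ms

M(match) = 5239/8 = 654.875
M(non-match) = 7055/9 = 783.889
Difference = 783.889 − 654.875 = 129.014 ms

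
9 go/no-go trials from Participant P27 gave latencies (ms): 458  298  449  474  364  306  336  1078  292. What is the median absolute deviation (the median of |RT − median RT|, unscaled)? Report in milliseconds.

72 ms

Sorted: 292, 298, 306, 336, 364, 449, 458, 474, 1078 → median = 364
|x − 364|: 94, 66, 85, 110, 0, 58, 28, 714, 72
Sorted deviations: 0, 28, 58, 66, 72, 85, 94, 110, 714 → MAD = 72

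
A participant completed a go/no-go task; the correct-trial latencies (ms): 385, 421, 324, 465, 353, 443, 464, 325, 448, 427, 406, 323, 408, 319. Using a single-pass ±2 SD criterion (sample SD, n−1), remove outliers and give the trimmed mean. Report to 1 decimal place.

393.6 ms

n = 14, ΣRT = 5511, M = 393.643
Σ(x−M)² = 39503.21; s = √(39503.21/13) = 55.124
Cutoffs: 393.643 ± 2·55.124 → [283.4, 503.9]
No RTs fall outside the cutoffs; all 14 retained. Mean = 5511/14 = 393.643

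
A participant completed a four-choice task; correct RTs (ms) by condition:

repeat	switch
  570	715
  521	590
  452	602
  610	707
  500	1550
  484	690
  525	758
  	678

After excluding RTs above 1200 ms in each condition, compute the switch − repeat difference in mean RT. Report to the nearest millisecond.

154 ms

switch: exclude 1550
M(repeat) = 3662/7 = 523.143
M(switch) = 4740/7 = 677.143
Difference = 677.143 − 523.143 = 154.000 ms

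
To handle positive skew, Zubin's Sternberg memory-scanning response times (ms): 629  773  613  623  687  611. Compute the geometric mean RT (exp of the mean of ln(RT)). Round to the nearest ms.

ln(RT): 6.4441, 6.6503, 6.4184, 6.4345, 6.5323, 6.4151
Mean ln(RT) = 38.8948/6 = 6.48246
Geometric mean = exp(6.48246) = 653.58 ms

654 ms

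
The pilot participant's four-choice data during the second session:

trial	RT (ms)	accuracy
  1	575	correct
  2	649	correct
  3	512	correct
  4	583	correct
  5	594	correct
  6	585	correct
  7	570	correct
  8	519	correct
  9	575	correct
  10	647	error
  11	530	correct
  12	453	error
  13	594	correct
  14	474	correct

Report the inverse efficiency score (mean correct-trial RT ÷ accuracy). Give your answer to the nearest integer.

657 ms

Correct trials (n=12): 575, 649, 512, 583, 594, 585, 570, 519, 575, 530, 594, 474
Mean correct RT = 6760/12 = 563.3333 ms
Proportion correct = 12/14
IES = 563.3333 / (12/14) = 657.222 ms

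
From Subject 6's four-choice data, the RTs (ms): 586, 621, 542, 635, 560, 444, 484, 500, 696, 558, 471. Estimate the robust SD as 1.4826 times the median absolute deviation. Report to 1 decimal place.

93.4 ms

Sorted: 444, 471, 484, 500, 542, 558, 560, 586, 621, 635, 696 → median = 558
|x − 558| sorted: 0, 2, 16, 28, 58, 63, 74, 77, 87, 114, 138 → MAD = 63
Robust SD ≈ 1.4826 × 63 = 93.404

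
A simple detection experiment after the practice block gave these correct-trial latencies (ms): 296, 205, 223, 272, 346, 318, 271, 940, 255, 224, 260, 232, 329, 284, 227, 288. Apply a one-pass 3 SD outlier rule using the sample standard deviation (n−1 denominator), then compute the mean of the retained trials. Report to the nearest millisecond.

269 ms

n = 16, ΣRT = 4970, M = 310.625
Σ(x−M)² = 447423.75; s = √(447423.75/15) = 172.709
Cutoffs: 310.625 ± 3·172.709 → [-207.5, 828.8]
Outside: 940 → excluded.
Retained (n=15): Σ = 4030, mean = 4030/15 = 268.667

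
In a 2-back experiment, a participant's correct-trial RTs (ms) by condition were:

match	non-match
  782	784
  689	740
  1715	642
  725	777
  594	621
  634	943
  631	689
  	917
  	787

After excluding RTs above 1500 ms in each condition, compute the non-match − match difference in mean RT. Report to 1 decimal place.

90.8 ms

match: exclude 1715
M(match) = 4055/6 = 675.833
M(non-match) = 6900/9 = 766.667
Difference = 766.667 − 675.833 = 90.833 ms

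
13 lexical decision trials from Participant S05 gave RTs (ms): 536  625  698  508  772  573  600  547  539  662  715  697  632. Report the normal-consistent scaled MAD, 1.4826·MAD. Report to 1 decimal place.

Sorted: 508, 536, 539, 547, 573, 600, 625, 632, 662, 697, 698, 715, 772 → median = 625
|x − 625| sorted: 0, 7, 25, 37, 52, 72, 73, 78, 86, 89, 90, 117, 147 → MAD = 73
Robust SD ≈ 1.4826 × 73 = 108.230

108.2 ms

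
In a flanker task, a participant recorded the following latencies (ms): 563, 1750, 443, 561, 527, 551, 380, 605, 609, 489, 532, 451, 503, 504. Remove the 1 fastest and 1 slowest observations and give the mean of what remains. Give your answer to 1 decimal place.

528.2 ms

Sorted: 380, 443, 451, 489, 503, 504, 527, 532, 551, 561, 563, 605, 609, 1750
Drop lowest 1 (380) and highest 1 (1750)
Remaining (n=12): Σ = 6338, mean = 6338/12 = 528.167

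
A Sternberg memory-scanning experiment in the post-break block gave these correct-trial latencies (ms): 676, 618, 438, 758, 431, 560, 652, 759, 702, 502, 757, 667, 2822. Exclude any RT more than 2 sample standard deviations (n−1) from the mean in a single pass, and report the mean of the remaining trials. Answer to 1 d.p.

n = 13, ΣRT = 10342, M = 795.538
Σ(x−M)² = 4604825.23; s = √(4604825.23/12) = 619.464
Cutoffs: 795.538 ± 2·619.464 → [-443.4, 2034.5]
Outside: 2822 → excluded.
Retained (n=12): Σ = 7520, mean = 7520/12 = 626.667

626.7 ms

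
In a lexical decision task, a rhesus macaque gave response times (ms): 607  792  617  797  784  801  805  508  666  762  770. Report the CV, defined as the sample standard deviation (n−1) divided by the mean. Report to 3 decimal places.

0.142

n = 11, Σ = 7909, M = 719.0000
Σ(x−M)² = 104486.000; s = √(104486.000/10) = 102.2184
CV = 102.2184 / 719.0000 = 0.14217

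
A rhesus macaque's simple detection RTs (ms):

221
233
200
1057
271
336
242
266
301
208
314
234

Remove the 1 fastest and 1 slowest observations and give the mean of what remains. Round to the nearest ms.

263 ms

Sorted: 200, 208, 221, 233, 234, 242, 266, 271, 301, 314, 336, 1057
Drop lowest 1 (200) and highest 1 (1057)
Remaining (n=10): Σ = 2626, mean = 2626/10 = 262.600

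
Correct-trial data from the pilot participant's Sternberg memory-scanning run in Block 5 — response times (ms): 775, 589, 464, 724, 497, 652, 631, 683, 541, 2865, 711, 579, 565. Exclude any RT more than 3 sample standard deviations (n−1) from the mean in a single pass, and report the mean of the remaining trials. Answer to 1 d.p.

n = 13, ΣRT = 10276, M = 790.462
Σ(x−M)² = 4761891.23; s = √(4761891.23/12) = 629.940
Cutoffs: 790.462 ± 3·629.940 → [-1099.4, 2680.3]
Outside: 2865 → excluded.
Retained (n=12): Σ = 7411, mean = 7411/12 = 617.583

617.6 ms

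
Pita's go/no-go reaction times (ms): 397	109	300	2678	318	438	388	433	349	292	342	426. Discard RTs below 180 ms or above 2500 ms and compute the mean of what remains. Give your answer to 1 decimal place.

368.3 ms

Excluded: 109, 2678
Retained (n=10): Σ = 3683
Mean = 3683/10 = 368.3000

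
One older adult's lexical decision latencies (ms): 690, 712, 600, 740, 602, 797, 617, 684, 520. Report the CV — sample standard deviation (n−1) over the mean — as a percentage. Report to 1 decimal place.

12.8%

n = 9, Σ = 5962, M = 662.4444
Σ(x−M)² = 57708.222; s = √(57708.222/8) = 84.9325
CV = 84.9325 / 662.4444 = 0.12821 = 12.821%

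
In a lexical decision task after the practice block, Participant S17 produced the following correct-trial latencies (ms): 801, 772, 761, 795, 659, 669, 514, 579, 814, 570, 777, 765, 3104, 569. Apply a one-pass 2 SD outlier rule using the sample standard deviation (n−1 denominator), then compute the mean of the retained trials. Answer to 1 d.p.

695.8 ms

n = 14, ΣRT = 12149, M = 867.786
Σ(x−M)² = 5522308.36; s = √(5522308.36/13) = 651.761
Cutoffs: 867.786 ± 2·651.761 → [-435.7, 2171.3]
Outside: 3104 → excluded.
Retained (n=13): Σ = 9045, mean = 9045/13 = 695.769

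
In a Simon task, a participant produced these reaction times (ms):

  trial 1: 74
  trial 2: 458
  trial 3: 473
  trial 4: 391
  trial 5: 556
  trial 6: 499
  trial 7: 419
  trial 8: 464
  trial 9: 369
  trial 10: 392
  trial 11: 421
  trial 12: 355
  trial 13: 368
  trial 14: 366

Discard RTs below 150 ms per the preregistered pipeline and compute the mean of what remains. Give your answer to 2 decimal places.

Excluded: 74
Retained (n=13): Σ = 5531
Mean = 5531/13 = 425.4615

425.46 ms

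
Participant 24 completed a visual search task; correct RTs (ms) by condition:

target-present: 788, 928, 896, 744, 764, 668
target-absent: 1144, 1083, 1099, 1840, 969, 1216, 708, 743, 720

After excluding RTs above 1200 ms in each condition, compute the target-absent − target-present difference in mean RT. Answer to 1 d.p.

125.7 ms

target-absent: exclude 1840, 1216
M(target-present) = 4788/6 = 798.000
M(target-absent) = 6466/7 = 923.714
Difference = 923.714 − 798.000 = 125.714 ms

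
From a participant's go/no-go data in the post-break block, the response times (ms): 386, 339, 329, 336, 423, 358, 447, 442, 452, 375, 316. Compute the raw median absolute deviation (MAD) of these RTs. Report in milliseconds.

Sorted: 316, 329, 336, 339, 358, 375, 386, 423, 442, 447, 452 → median = 375
|x − 375|: 11, 36, 46, 39, 48, 17, 72, 67, 77, 0, 59
Sorted deviations: 0, 11, 17, 36, 39, 46, 48, 59, 67, 72, 77 → MAD = 46

46 ms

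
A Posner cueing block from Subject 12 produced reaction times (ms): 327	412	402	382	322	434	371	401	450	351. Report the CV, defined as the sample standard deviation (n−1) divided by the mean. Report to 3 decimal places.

0.111

n = 10, Σ = 3852, M = 385.2000
Σ(x−M)² = 16593.600; s = √(16593.600/9) = 42.9387
CV = 42.9387 / 385.2000 = 0.11147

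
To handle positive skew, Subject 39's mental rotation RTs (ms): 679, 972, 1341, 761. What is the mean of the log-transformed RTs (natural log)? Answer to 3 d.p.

6.809

ln(RT): 6.5206, 6.8794, 7.2012, 6.6346
Σ ln(RT) = 27.2358
Mean = 27.2358/4 = 6.80895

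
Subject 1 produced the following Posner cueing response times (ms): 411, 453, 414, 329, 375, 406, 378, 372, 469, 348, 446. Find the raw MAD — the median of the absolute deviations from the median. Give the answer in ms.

34 ms

Sorted: 329, 348, 372, 375, 378, 406, 411, 414, 446, 453, 469 → median = 406
|x − 406|: 5, 47, 8, 77, 31, 0, 28, 34, 63, 58, 40
Sorted deviations: 0, 5, 8, 28, 31, 34, 40, 47, 58, 63, 77 → MAD = 34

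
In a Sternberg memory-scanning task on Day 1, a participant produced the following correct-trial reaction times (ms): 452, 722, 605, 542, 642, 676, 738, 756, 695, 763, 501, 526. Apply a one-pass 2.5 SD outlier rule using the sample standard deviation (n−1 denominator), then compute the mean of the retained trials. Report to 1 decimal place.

n = 12, ΣRT = 7618, M = 634.833
Σ(x−M)² = 127407.67; s = √(127407.67/11) = 107.622
Cutoffs: 634.833 ± 2.5·107.622 → [365.8, 903.9]
No RTs fall outside the cutoffs; all 12 retained. Mean = 7618/12 = 634.833

634.8 ms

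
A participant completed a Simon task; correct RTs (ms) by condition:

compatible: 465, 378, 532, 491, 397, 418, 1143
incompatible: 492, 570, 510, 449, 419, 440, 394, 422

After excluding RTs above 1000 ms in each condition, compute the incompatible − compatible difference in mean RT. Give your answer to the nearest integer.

compatible: exclude 1143
M(compatible) = 2681/6 = 446.833
M(incompatible) = 3696/8 = 462.000
Difference = 462.000 − 446.833 = 15.167 ms

15 ms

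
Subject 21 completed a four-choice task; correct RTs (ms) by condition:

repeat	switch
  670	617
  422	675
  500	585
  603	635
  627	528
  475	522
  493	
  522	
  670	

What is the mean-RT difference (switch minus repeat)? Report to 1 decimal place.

M(repeat) = 4982/9 = 553.556
M(switch) = 3562/6 = 593.667
Difference = 593.667 − 553.556 = 40.111 ms

40.1 ms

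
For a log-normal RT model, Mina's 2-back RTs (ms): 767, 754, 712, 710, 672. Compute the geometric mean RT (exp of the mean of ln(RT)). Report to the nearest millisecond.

722 ms

ln(RT): 6.6425, 6.6254, 6.5681, 6.5653, 6.5103
Mean ln(RT) = 32.9115/5 = 6.58230
Geometric mean = exp(6.58230) = 722.20 ms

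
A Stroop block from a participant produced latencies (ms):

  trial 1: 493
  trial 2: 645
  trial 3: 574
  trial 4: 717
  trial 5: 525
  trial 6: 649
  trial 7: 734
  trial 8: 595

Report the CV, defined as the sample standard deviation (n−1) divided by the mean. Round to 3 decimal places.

0.139

n = 8, Σ = 4932, M = 616.5000
Σ(x−M)² = 51668.000; s = √(51668.000/7) = 85.9136
CV = 85.9136 / 616.5000 = 0.13936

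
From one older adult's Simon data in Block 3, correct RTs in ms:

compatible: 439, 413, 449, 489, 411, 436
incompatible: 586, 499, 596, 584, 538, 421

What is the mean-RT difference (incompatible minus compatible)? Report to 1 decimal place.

M(compatible) = 2637/6 = 439.500
M(incompatible) = 3224/6 = 537.333
Difference = 537.333 − 439.500 = 97.833 ms

97.8 ms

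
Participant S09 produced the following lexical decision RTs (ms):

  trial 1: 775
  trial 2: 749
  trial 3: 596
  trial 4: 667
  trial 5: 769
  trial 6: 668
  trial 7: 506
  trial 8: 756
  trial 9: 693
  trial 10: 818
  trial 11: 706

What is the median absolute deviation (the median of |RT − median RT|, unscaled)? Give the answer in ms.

50 ms

Sorted: 506, 596, 667, 668, 693, 706, 749, 756, 769, 775, 818 → median = 706
|x − 706|: 69, 43, 110, 39, 63, 38, 200, 50, 13, 112, 0
Sorted deviations: 0, 13, 38, 39, 43, 50, 63, 69, 110, 112, 200 → MAD = 50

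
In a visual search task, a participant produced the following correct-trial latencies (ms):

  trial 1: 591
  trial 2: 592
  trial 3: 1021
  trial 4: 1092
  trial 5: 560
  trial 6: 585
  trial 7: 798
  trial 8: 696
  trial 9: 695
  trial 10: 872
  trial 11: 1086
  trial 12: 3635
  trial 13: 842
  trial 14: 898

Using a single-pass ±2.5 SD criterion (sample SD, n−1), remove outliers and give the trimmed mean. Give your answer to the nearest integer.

n = 14, ΣRT = 13963, M = 997.357
Σ(x−M)² = 7936995.21; s = √(7936995.21/13) = 781.369
Cutoffs: 997.357 ± 2.5·781.369 → [-956.1, 2950.8]
Outside: 3635 → excluded.
Retained (n=13): Σ = 10328, mean = 10328/13 = 794.462

794 ms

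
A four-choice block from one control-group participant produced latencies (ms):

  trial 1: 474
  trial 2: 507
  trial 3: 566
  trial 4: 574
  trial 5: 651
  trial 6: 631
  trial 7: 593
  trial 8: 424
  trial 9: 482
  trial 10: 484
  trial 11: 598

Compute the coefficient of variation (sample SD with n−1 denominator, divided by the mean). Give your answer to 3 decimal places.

n = 11, Σ = 5984, M = 544.0000
Σ(x−M)² = 53832.000; s = √(53832.000/10) = 73.3703
CV = 73.3703 / 544.0000 = 0.13487

0.135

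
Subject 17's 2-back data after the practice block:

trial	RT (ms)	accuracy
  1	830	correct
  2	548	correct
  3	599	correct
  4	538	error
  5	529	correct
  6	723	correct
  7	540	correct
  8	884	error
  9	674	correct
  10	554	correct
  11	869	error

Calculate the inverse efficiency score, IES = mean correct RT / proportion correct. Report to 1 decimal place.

Correct trials (n=8): 830, 548, 599, 529, 723, 540, 674, 554
Mean correct RT = 4997/8 = 624.6250 ms
Proportion correct = 8/11
IES = 624.6250 / (8/11) = 858.859 ms

858.9 ms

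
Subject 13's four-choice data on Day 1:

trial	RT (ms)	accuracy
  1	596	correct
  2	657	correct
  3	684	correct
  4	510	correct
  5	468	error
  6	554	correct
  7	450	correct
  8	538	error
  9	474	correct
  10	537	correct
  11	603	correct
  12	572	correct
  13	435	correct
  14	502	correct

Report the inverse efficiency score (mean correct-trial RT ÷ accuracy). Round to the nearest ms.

Correct trials (n=12): 596, 657, 684, 510, 554, 450, 474, 537, 603, 572, 435, 502
Mean correct RT = 6574/12 = 547.8333 ms
Proportion correct = 12/14
IES = 547.8333 / (12/14) = 639.139 ms

639 ms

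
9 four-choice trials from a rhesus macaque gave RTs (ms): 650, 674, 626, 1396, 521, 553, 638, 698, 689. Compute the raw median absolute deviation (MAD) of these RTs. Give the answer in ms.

Sorted: 521, 553, 626, 638, 650, 674, 689, 698, 1396 → median = 650
|x − 650|: 0, 24, 24, 746, 129, 97, 12, 48, 39
Sorted deviations: 0, 12, 24, 24, 39, 48, 97, 129, 746 → MAD = 39

39 ms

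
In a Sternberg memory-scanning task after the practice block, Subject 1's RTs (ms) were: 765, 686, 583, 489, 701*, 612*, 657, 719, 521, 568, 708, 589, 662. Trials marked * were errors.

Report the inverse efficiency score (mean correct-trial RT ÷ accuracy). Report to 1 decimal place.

746.4 ms

Correct trials (n=11): 765, 686, 583, 489, 657, 719, 521, 568, 708, 589, 662
Mean correct RT = 6947/11 = 631.5455 ms
Proportion correct = 11/13
IES = 631.5455 / (11/13) = 746.372 ms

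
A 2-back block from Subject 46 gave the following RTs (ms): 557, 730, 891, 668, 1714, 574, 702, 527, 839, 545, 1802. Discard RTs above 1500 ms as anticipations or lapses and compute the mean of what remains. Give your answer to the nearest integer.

Excluded: 1714, 1802
Retained (n=9): Σ = 6033
Mean = 6033/9 = 670.3333

670 ms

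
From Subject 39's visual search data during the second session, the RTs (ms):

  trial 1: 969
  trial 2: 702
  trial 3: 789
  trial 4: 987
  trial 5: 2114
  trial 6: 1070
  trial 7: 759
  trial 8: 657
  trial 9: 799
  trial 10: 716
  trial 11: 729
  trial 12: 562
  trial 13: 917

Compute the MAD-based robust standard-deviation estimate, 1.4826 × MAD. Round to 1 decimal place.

Sorted: 562, 657, 702, 716, 729, 759, 789, 799, 917, 969, 987, 1070, 2114 → median = 789
|x − 789| sorted: 0, 10, 30, 60, 73, 87, 128, 132, 180, 198, 227, 281, 1325 → MAD = 128
Robust SD ≈ 1.4826 × 128 = 189.773

189.8 ms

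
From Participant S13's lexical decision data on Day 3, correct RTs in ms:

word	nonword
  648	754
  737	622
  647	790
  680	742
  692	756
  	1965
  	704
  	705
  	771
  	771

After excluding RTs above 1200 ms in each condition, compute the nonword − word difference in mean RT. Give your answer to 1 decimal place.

54.2 ms

nonword: exclude 1965
M(word) = 3404/5 = 680.800
M(nonword) = 6615/9 = 735.000
Difference = 735.000 − 680.800 = 54.200 ms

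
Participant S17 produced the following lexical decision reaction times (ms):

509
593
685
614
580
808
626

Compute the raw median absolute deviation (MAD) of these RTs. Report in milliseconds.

Sorted: 509, 580, 593, 614, 626, 685, 808 → median = 614
|x − 614|: 105, 21, 71, 0, 34, 194, 12
Sorted deviations: 0, 12, 21, 34, 71, 105, 194 → MAD = 34

34 ms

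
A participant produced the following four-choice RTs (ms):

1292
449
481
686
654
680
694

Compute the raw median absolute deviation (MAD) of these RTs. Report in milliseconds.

26 ms

Sorted: 449, 481, 654, 680, 686, 694, 1292 → median = 680
|x − 680|: 612, 231, 199, 6, 26, 0, 14
Sorted deviations: 0, 6, 14, 26, 199, 231, 612 → MAD = 26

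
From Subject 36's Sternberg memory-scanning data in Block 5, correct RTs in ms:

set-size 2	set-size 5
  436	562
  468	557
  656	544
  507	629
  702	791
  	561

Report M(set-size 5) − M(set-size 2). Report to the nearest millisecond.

M(set-size 2) = 2769/5 = 553.800
M(set-size 5) = 3644/6 = 607.333
Difference = 607.333 − 553.800 = 53.533 ms

54 ms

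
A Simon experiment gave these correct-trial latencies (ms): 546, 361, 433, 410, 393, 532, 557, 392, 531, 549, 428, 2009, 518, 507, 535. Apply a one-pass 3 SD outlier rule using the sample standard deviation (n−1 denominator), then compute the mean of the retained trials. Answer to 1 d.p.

478.0 ms

n = 15, ΣRT = 8701, M = 580.067
Σ(x−M)² = 2252476.93; s = √(2252476.93/14) = 401.112
Cutoffs: 580.067 ± 3·401.112 → [-623.3, 1783.4]
Outside: 2009 → excluded.
Retained (n=14): Σ = 6692, mean = 6692/14 = 478.000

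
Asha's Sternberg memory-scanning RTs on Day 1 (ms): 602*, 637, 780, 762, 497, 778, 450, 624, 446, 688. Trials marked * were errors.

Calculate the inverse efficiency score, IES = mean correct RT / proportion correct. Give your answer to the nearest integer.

699 ms

Correct trials (n=9): 637, 780, 762, 497, 778, 450, 624, 446, 688
Mean correct RT = 5662/9 = 629.1111 ms
Proportion correct = 9/10
IES = 629.1111 / (9/10) = 699.012 ms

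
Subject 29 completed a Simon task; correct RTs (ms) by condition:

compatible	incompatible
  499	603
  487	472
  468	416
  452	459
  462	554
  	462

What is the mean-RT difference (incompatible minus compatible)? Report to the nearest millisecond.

M(compatible) = 2368/5 = 473.600
M(incompatible) = 2966/6 = 494.333
Difference = 494.333 − 473.600 = 20.733 ms

21 ms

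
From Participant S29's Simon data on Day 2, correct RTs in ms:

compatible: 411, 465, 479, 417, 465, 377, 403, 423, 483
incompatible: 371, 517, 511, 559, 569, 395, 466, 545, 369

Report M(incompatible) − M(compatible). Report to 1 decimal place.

42.1 ms

M(compatible) = 3923/9 = 435.889
M(incompatible) = 4302/9 = 478.000
Difference = 478.000 − 435.889 = 42.111 ms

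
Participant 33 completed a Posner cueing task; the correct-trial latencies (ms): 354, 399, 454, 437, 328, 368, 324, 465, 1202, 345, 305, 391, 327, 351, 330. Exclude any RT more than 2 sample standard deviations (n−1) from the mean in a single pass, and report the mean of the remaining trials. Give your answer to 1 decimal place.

n = 15, ΣRT = 6380, M = 425.333
Σ(x−M)² = 680949.33; s = √(680949.33/14) = 220.543
Cutoffs: 425.333 ± 2·220.543 → [-15.8, 866.4]
Outside: 1202 → excluded.
Retained (n=14): Σ = 5178, mean = 5178/14 = 369.857

369.9 ms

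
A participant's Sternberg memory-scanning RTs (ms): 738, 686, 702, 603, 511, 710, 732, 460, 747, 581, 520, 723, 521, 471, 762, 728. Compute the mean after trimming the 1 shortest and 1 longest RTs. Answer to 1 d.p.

640.9 ms

Sorted: 460, 471, 511, 520, 521, 581, 603, 686, 702, 710, 723, 728, 732, 738, 747, 762
Drop lowest 1 (460) and highest 1 (762)
Remaining (n=14): Σ = 8973, mean = 8973/14 = 640.929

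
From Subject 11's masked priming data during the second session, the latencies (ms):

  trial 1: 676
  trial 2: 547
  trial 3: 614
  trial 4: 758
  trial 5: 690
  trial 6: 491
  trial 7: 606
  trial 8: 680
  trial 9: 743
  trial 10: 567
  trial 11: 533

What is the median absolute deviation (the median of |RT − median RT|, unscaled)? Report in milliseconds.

67 ms

Sorted: 491, 533, 547, 567, 606, 614, 676, 680, 690, 743, 758 → median = 614
|x − 614|: 62, 67, 0, 144, 76, 123, 8, 66, 129, 47, 81
Sorted deviations: 0, 8, 47, 62, 66, 67, 76, 81, 123, 129, 144 → MAD = 67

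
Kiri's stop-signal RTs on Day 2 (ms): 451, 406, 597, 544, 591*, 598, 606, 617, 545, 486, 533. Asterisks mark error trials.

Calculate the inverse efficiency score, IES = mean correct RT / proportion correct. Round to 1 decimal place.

592.1 ms

Correct trials (n=10): 451, 406, 597, 544, 598, 606, 617, 545, 486, 533
Mean correct RT = 5383/10 = 538.3000 ms
Proportion correct = 10/11
IES = 538.3000 / (10/11) = 592.130 ms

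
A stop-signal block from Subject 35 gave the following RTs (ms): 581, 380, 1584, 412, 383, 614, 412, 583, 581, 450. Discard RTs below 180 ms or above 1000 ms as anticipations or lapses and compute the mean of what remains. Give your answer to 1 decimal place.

Excluded: 1584
Retained (n=9): Σ = 4396
Mean = 4396/9 = 488.4444

488.4 ms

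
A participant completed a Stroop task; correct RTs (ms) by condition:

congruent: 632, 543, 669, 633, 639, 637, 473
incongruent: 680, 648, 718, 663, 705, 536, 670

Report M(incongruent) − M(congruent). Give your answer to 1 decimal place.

M(congruent) = 4226/7 = 603.714
M(incongruent) = 4620/7 = 660.000
Difference = 660.000 − 603.714 = 56.286 ms

56.3 ms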